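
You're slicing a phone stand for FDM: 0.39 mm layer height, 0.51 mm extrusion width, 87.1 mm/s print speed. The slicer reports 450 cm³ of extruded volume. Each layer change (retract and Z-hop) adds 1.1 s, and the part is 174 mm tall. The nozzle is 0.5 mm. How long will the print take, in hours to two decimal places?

7.35 hours

Extrusion cross-section = 0.39 × 0.51, so 0.1989 mm².
Total extruded path = 450000/0.1989 = 2262443.4 mm.
Extrusion time = 2262443.4 / 87.1, so 25975.2 s.
Layer count = ceil(174 / 0.39) = 447.
Z-hop total = 447 × 1.1 = 491.7 s.
Altogether 25975.2 + 491.7 = 26466.9 s, i.e. 7.35 hours.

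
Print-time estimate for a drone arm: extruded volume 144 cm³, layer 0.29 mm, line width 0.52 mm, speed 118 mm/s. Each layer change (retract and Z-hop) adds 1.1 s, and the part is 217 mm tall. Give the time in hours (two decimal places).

2.48 hours

Bead cross-section = 0.29 × 0.52, so 0.1508 mm².
Path length: 144000 mm³ / 0.1508 mm² → 954907.2 mm.
Extrusion time = 954907.2 / 118 = 8092.4 s.
Number of layers: 217 / 0.29 → 749 (rounded up).
Z-hop total: 749 × 1.1 → 823.9 s.
Total = 8092.4 + 823.9 = 8916.3 s = 2.48 hours.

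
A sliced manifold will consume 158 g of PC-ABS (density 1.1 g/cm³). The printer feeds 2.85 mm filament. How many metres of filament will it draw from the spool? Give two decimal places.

22.52 m

Volume = 158 g / 1.1 g·cm⁻³ = 143.6364 cm³ = 143636.4 mm³.
Filament cross-section = π × (2.85/2)² = 6.3794 mm².
Length = 143636.4 / 6.3794 = 22515.66 mm = 22.52 m.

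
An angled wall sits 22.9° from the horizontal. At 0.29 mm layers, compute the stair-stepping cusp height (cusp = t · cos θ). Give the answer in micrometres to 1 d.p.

267.1 μm

Cusp = layer height × cos(22.9°) = 0.29 × 0.9212 = 0.267148 mm = 267.1 μm.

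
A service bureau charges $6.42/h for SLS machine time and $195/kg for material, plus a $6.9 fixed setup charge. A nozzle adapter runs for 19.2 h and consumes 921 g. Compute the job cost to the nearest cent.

Machine cost: 6.42 × 19.2 → $123.264.
Material charge = 195 × 921/1000, so $179.595.
Total = 123.264 + 179.595 + 6.9 = 309.759 ≈ $309.76.

$309.76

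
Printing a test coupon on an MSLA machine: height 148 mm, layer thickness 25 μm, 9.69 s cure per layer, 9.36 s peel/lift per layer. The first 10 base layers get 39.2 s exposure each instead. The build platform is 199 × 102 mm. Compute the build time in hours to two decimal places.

Number of layers: 148 / 0.025 → 5920 (rounded up).
Base layers: 10 × (39.2 + 9.36) → 485.6 s.
Remaining layers = 5910 × (9.69 + 9.36), so 112585.5 s.
Sum: 485.6 + 112585.5 = 113071.1 s → 31.41 hours.

31.41 hours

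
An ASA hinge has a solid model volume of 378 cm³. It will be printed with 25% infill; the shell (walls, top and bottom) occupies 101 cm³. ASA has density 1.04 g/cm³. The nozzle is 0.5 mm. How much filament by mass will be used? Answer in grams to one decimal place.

177.1 g

Infill region: 378 − 101 → 277 cm³.
Infill deposited: 0.25 × 277 → 69.25 cm³.
Deposited volume = 101 + 69.25, so 170.25 cm³.
Mass: 170.25 × 1.04 → 177.06 g.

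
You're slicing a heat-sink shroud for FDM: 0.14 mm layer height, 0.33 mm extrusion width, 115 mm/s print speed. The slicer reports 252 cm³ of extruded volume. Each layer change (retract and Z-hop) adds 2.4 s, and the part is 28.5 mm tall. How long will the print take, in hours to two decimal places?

13.31 hours

Bead cross-section = 0.14 × 0.33 = 0.0462 mm².
Total extruded path = 252000/0.0462 = 5454545.5 mm.
Print-move time = 5454545.5 / 115 = 47430.8 s.
Layers = ⌈28.5/0.14⌉ = 204.
Layer-change overhead = 204 × 2.4, so 489.6 s.
Altogether 47430.8 + 489.6 = 47920.4 s, i.e. 13.31 hours.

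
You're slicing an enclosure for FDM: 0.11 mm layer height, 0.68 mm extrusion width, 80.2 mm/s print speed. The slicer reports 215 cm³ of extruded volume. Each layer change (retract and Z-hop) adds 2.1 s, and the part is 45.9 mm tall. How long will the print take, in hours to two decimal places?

Bead cross-section = 0.11 × 0.68 = 0.0748 mm².
Path length: 215000 mm³ / 0.0748 mm² → 2874331.6 mm.
Print-move time = 2874331.6 / 80.2 = 35839.5 s.
Number of layers: 45.9 / 0.11 → 418 (rounded up).
Z-hop total: 418 × 2.1 → 877.8 s.
Altogether 35839.5 + 877.8 = 36717.3 s, i.e. 10.20 hours.

10.20 hours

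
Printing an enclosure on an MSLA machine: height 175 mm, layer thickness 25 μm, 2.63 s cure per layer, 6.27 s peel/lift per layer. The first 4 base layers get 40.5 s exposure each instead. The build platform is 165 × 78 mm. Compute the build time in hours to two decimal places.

Layer count = ceil(175 / 0.025) = 7000.
Bottom layers = 4 × (40.5 + 6.27), so 187.08 s.
Normal layers = 6996 × (2.63 + 6.27) = 62264.4 s.
Total = 187.08 + 62264.4 = 62451.48 s = 17.35 hours.

17.35 hours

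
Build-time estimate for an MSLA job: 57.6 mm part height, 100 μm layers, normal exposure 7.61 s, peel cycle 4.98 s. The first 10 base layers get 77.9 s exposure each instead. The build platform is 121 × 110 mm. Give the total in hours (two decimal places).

2.21 hours

Layers = ⌈57.6/0.1⌉ = 576.
Burn-in layers: 10 × (77.9 + 4.98) → 828.8 s.
Regular layers = 566 × (7.61 + 4.98) = 7125.94 s.
Total = 828.8 + 7125.94 = 7954.74 s = 2.21 hours.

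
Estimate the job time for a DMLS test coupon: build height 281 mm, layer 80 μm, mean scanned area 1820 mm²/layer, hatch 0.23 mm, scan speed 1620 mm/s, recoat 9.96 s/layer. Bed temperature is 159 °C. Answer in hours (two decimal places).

14.49 hours

Layer count = ceil(281 / 0.08) = 3513.
Hatch length per layer = 1820 / 0.23 = 7913 mm.
Per-layer scan time: 7913 / 1620 → 4.8846 s.
Per-layer time: 4.8846 + 9.96 → 14.8446 s.
Total: 3513 × 14.8446 s = 52149.0798 s → 14.49 hours.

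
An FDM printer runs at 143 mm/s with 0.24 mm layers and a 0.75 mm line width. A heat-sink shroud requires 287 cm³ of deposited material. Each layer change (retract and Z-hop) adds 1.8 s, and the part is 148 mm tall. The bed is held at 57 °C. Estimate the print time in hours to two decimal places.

3.41 hours

Extrusion cross-section: 0.24 × 0.75 → 0.18 mm².
Toolpath length = 287 cm³ / 0.18 mm² = 287000 / 0.18 = 1594444.4 mm.
Extrusion time = 1594444.4 / 143, so 11150 s.
Layer count = ceil(148 / 0.24) = 617.
Non-print overhead = 617 × 1.8 = 1110.6 s.
Altogether 11150 + 1110.6 = 12260.6 s, i.e. 3.41 hours.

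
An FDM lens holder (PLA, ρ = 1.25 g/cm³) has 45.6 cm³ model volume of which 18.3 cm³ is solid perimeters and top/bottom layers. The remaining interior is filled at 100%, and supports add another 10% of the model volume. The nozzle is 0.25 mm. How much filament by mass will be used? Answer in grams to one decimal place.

62.7 g

Interior volume = 45.6 − 18.3, so 27.3 cm³.
Infill deposited = 1.00 × 27.3, so 27.3 cm³.
Support = 0.10 × 45.6 = 4.56 cm³.
Total extruded = 18.3 + 27.3 + 4.56 = 50.16 cm³.
Mass: 50.16 × 1.25 → 62.7 g.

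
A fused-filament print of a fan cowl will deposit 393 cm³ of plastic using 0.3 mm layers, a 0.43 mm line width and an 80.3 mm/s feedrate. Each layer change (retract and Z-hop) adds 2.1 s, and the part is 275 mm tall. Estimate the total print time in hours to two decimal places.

Extrusion cross-section = 0.3 × 0.43 = 0.129 mm².
Toolpath length = 393 cm³ / 0.129 mm² = 393000 / 0.129 = 3046511.6 mm.
Extrusion time: 3046511.6 / 80.3 → 37939.1 s.
Layer count = ceil(275 / 0.3) = 917.
Layer-change overhead = 917 × 2.1 = 1925.7 s.
Altogether 37939.1 + 1925.7 = 39864.8 s, i.e. 11.07 hours.

11.07 hours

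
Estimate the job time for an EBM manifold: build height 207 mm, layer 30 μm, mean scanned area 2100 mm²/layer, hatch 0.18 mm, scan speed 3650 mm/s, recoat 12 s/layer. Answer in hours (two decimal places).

Layer count = ceil(207 / 0.03) = 6900.
Scan path per layer: 2100 / 0.18 → 11666.7 mm.
Scan time per layer = 11666.7 / 3650 = 3.1964 s.
Time per layer = 3.1964 + 12, so 15.1964 s.
6900 layers × 15.1964 s/layer = 104855.16 s, i.e. 29.13 hours.

29.13 hours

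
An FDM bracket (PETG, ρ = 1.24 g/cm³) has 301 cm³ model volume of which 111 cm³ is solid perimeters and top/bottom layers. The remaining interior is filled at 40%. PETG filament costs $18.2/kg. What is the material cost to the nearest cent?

Volume inside the shell = 301 − 111 = 190 cm³.
Deposited infill = 0.40 × 190 = 76 cm³.
Deposited volume = 111 + 76 = 187 cm³.
Mass = 187 × 1.24 = 231.88 g.
At $18.2/kg: 231.88/1000 × 18.2 = $4.22.

$4.22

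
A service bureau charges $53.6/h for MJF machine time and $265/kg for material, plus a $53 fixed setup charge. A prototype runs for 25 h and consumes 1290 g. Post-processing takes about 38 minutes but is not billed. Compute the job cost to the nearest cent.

Time charge: 53.6 × 25 → $1340.00.
Feedstock cost = 265 × 1290/1000, so $341.85.
Total = 1340.00 + 341.85 + 53 = $1734.85.

$1734.85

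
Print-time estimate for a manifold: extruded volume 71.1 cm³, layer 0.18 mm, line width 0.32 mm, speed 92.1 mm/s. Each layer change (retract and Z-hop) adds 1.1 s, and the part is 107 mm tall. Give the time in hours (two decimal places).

Line area = 0.18 × 0.32 = 0.0576 mm².
Toolpath length = 71.1 cm³ / 0.0576 mm² = 71100 / 0.0576 = 1234375 mm.
Extrusion time = 1234375 / 92.1 = 13402.6 s.
Layer count = ceil(107 / 0.18) = 595.
Non-print overhead = 595 × 1.1 = 654.5 s.
Altogether 13402.6 + 654.5 = 14057.1 s, i.e. 3.90 hours.

3.90 hours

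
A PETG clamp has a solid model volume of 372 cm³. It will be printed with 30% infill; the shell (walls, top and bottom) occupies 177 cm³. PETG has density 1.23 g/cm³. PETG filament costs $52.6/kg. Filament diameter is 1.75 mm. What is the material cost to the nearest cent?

$15.24

Infill region: 372 − 177 → 195 cm³.
Deposited infill: 0.30 × 195 → 58.5 cm³.
Deposited volume = 177 + 58.5 = 235.5 cm³.
Mass = 235.5 × 1.23, so 289.665 g.
Cost = 289.665 g / 1000 × $52.6/kg = $15.24.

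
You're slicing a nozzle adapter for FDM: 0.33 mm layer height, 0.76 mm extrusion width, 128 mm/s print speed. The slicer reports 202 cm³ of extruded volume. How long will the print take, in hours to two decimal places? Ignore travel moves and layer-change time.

Line area = 0.33 × 0.76 = 0.2508 mm².
Toolpath length = 202 cm³ / 0.2508 mm² = 202000 / 0.2508 = 805422.6 mm.
Extrusion time: 805422.6 / 128 → 6292.4 s.
In the requested units: 6292.4 s = 1.75 hours.

1.75 hours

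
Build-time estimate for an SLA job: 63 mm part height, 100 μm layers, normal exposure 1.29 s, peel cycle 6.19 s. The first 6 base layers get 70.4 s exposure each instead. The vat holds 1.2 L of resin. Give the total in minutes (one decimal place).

Layers = ⌈63/0.1⌉ = 630.
Bottom layers: 6 × (70.4 + 6.19) → 459.54 s.
Regular layers = 624 × (1.29 + 6.19) = 4667.52 s.
Sum: 459.54 + 4667.52 = 5127.06 s → 85.5 minutes.

85.5 minutes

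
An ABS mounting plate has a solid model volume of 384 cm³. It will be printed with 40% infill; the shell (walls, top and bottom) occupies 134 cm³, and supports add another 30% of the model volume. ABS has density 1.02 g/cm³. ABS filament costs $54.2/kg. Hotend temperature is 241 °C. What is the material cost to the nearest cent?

$19.31

Infill region = 384 − 134 = 250 cm³.
Infill deposited = 0.40 × 250 = 100 cm³.
Support = 0.30 × 384, so 115.2 cm³.
Total printed volume: 134 + 100 + 115.2 → 349.2 cm³.
Mass = 349.2 × 1.02 = 356.184 g.
Cost = 356.184 g / 1000 × $54.2/kg = $19.31.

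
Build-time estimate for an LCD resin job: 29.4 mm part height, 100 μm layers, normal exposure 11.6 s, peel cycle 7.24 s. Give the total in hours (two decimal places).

Layer count = ceil(29.4 / 0.1) = 294.
Cycle time: 11.6 + 7.24 → 18.84 s.
Total = 294 × 18.84 = 5538.96 s = 1.54 hours.

1.54 hours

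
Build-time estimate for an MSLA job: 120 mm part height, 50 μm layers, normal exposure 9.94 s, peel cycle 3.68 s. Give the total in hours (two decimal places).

9.08 hours

Number of layers: 120 / 0.05 → 2400 (rounded up).
Cycle time = 9.94 + 3.68 = 13.62 s.
Total = 2400 × 13.62 = 32688 s = 9.08 hours.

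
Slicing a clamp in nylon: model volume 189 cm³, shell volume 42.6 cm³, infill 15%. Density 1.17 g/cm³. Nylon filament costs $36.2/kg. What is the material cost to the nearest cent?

Infill region = 189 − 42.6 = 146.4 cm³.
Deposited infill: 0.15 × 146.4 → 21.96 cm³.
Deposited volume: 42.6 + 21.96 → 64.56 cm³.
Mass: 64.56 × 1.17 → 75.5352 g.
At $36.2/kg: 75.5352/1000 × 36.2 = $2.73.

$2.73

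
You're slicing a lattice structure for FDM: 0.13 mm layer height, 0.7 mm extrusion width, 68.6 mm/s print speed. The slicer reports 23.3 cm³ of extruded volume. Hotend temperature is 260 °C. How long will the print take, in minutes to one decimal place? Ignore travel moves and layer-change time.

Line area: 0.13 × 0.7 → 0.091 mm².
Path length: 23300 mm³ / 0.091 mm² → 256044 mm.
Print-move time: 256044 / 68.6 → 3732.4 s.
3732.4 s = 62.2 minutes.

62.2 minutes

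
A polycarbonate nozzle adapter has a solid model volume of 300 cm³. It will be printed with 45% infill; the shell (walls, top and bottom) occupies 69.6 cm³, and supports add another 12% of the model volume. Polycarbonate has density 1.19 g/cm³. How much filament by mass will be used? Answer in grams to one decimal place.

Volume inside the shell: 300 − 69.6 → 230.4 cm³.
Deposited infill = 0.45 × 230.4, so 103.68 cm³.
Support = 0.12 × 300 = 36 cm³.
Total printed volume: 69.6 + 103.68 + 36 → 209.28 cm³.
Mass: 209.28 × 1.19 → 249.0432 g.

249.0 g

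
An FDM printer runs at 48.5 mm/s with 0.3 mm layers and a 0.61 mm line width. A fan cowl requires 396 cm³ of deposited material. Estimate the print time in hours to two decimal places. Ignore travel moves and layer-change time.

Bead cross-section = 0.3 × 0.61, so 0.183 mm².
Total extruded path = 396000/0.183 = 2163934.4 mm.
Print-move time = 2163934.4 / 48.5 = 44617.2 s.
44617.2 s = 12.39 hours.

12.39 hours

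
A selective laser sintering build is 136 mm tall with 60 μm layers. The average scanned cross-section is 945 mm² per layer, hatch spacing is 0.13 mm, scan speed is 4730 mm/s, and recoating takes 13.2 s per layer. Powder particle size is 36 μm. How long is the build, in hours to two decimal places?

9.28 hours

Layers = ⌈136/0.06⌉ = 2267.
Per-layer scan distance = 945 / 0.13, so 7269.2 mm.
Per-layer scan time: 7269.2 / 4730 → 1.5368 s.
Layer cycle: 1.5368 + 13.2 → 14.7368 s.
Build time = 2267 × 14.7368 = 33408.3256 s = 9.28 hours.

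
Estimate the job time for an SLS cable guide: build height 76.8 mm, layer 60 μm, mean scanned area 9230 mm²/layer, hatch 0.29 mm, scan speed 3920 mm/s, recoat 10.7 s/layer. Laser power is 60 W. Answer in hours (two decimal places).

Layers = ⌈76.8/0.06⌉ = 1280.
Hatch length per layer = 9230 / 0.29 = 31827.6 mm.
Per-layer scan time: 31827.6 / 3920 → 8.1193 s.
Per-layer time: 8.1193 + 10.7 → 18.8193 s.
Total: 1280 × 18.8193 s = 24088.704 s → 6.69 hours.

6.69 hours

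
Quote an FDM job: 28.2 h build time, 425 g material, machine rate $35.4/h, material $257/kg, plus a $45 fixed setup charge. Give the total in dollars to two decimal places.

$1152.51

Machine-time cost: 35.4 × 28.2 → $998.28.
Material cost: 257 × 425/1000 → $109.225.
Adding setup: 998.28 + 109.225 + 45 → 1152.505 ≈ $1152.51.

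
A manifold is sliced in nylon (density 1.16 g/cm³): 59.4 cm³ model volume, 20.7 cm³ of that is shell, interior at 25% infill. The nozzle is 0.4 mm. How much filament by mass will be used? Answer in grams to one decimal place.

35.2 g

Interior volume: 59.4 − 20.7 → 38.7 cm³.
Infill deposited: 0.25 × 38.7 → 9.675 cm³.
Total extruded = 20.7 + 9.675 = 30.375 cm³.
Mass = 30.375 × 1.16, so 35.235 g.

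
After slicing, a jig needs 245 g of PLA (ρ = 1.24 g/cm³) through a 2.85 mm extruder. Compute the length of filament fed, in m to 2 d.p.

Volume = 245 g / 1.24 g·cm⁻³ = 197.5806 cm³ = 197580.6 mm³.
Cross-section of 2.85 mm filament: π·(2.85/2)² = 6.3794 mm².
Length = 197580.6 / 6.3794 = 30971.66 mm = 30.97 m.

30.97 m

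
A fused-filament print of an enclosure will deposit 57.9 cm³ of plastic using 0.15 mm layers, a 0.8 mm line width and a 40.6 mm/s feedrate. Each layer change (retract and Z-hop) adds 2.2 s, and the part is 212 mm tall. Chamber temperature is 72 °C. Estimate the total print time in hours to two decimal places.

Bead cross-section = 0.15 × 0.8 = 0.12 mm².
Path length: 57900 mm³ / 0.12 mm² → 482500 mm.
Print-move time = 482500 / 40.6, so 11884.2 s.
Layers = ⌈212/0.15⌉ = 1414.
Z-hop total: 1414 × 2.2 → 3110.8 s.
Altogether 11884.2 + 3110.8 = 14995 s, i.e. 4.17 hours.

4.17 hours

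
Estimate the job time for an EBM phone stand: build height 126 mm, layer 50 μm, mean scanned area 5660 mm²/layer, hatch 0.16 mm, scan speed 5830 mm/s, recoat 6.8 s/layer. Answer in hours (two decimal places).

9.01 hours

Number of layers: 126 / 0.05 → 2520 (rounded up).
Scan path per layer = 5660 / 0.16, so 35375 mm.
Scan time per layer = 35375 / 5830, so 6.0678 s.
Time per layer = 6.0678 + 6.8 = 12.8678 s.
2520 layers × 12.8678 s/layer = 32426.856 s, i.e. 9.01 hours.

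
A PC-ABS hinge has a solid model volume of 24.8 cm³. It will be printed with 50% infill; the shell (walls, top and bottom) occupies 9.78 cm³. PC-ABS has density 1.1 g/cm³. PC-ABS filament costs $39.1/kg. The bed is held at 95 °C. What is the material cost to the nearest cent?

Interior volume = 24.8 − 9.78, so 15.02 cm³.
Infill volume = 0.50 × 15.02 = 7.51 cm³.
Total extruded = 9.78 + 7.51, so 17.29 cm³.
Mass = 17.29 × 1.1 = 19.019 g.
At $39.1/kg: 19.019/1000 × 39.1 = $0.74.

$0.74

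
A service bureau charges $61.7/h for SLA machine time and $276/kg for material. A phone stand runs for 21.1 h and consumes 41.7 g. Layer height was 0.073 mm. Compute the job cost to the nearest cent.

$1313.38

Machine cost: 61.7 × 21.1 → $1301.87.
Material charge = 276 × 41.7/1000, so $11.5092.
Total = 1301.87 + 11.5092 = 1313.3792 ≈ $1313.38.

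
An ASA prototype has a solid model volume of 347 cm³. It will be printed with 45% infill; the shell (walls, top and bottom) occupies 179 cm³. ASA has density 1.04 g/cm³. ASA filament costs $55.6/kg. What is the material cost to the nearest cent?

$14.72

Volume inside the shell = 347 − 179, so 168 cm³.
Deposited infill = 0.45 × 168, so 75.6 cm³.
Deposited volume = 179 + 75.6, so 254.6 cm³.
Mass = 254.6 × 1.04 = 264.784 g.
Cost = 264.784 g / 1000 × $55.6/kg = $14.72.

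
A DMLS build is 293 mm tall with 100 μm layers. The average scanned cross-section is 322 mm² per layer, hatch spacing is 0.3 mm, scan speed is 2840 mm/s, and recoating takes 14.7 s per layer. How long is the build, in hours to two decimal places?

Layer count = ceil(293 / 0.1) = 2930.
Scan path per layer = 322 / 0.3 = 1073.3 mm.
Scan time per layer = 1073.3 / 2840, so 0.3779 s.
Layer cycle: 0.3779 + 14.7 → 15.0779 s.
Total: 2930 × 15.0779 s = 44178.247 s → 12.27 hours.

12.27 hours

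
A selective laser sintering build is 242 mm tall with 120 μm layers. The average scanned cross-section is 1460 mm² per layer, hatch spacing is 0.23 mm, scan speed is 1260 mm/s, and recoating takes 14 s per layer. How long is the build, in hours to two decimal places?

10.67 hours

Layers = ⌈242/0.12⌉ = 2017.
Hatch length per layer: 1460 / 0.23 → 6347.8 mm.
Laser time per layer: 6347.8 / 1260 → 5.0379 s.
Layer cycle: 5.0379 + 14 → 19.0379 s.
Total: 2017 × 19.0379 s = 38399.4443 s → 10.67 hours.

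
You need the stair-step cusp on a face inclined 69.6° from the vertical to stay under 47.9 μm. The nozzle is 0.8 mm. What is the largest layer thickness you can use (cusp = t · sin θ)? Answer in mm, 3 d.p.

0.051 mm

t = h_c / sin θ = 0.0479 / 0.9373 = 0.051 mm.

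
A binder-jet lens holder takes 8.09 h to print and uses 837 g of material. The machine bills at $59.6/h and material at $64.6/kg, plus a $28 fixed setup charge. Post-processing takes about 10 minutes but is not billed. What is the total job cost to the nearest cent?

Machine-time cost = 59.6 × 8.09, so $482.164.
Material cost = 64.6 × 837/1000 = $54.0702.
Total = 482.164 + 54.0702 + 28 = 564.2342 ≈ $564.23.

$564.23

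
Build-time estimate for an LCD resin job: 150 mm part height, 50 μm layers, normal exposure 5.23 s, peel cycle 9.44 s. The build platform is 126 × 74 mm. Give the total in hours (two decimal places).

12.23 hours

Number of layers: 150 / 0.05 → 3000 (rounded up).
Each layer takes: 5.23 + 9.44 → 14.67 s.
Total = 3000 × 14.67 = 44010 s = 12.23 hours.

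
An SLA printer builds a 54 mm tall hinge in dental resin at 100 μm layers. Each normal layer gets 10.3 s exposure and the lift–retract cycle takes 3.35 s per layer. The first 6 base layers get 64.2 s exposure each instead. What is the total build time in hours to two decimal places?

2.14 hours

Layer count = ceil(54 / 0.1) = 540.
Burn-in layers = 6 × (64.2 + 3.35) = 405.3 s.
Normal layers = 534 × (10.3 + 3.35) = 7289.1 s.
Sum: 405.3 + 7289.1 = 7694.4 s → 2.14 hours.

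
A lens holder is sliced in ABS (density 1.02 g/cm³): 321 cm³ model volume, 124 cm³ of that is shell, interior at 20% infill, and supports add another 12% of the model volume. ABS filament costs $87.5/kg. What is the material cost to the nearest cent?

$18.02

Interior volume = 321 − 124, so 197 cm³.
Infill deposited = 0.20 × 197, so 39.4 cm³.
Support: 0.12 × 321 → 38.52 cm³.
Total extruded = 124 + 39.4 + 38.52 = 201.92 cm³.
Mass = 201.92 × 1.02 = 205.9584 g.
Cost = 205.9584 g / 1000 × $87.5/kg = $18.02.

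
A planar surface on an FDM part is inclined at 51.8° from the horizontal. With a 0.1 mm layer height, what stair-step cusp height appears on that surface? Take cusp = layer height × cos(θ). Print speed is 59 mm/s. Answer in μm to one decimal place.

h_c = t·cos θ = 0.1 × 0.6184 = 0.06184 mm (61.8 μm).

61.8 μm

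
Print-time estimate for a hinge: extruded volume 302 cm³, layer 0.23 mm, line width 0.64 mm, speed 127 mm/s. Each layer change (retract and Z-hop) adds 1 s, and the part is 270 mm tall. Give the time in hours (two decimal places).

Bead cross-section = 0.23 × 0.64, so 0.1472 mm².
Toolpath length = 302 cm³ / 0.1472 mm² = 302000 / 0.1472 = 2051630.4 mm.
Time extruding: 2051630.4 / 127 → 16154.6 s.
Layers = ⌈270/0.23⌉ = 1174.
Non-print overhead = 1174 × 1 = 1174 s.
Altogether 16154.6 + 1174 = 17328.6 s, i.e. 4.81 hours.

4.81 hours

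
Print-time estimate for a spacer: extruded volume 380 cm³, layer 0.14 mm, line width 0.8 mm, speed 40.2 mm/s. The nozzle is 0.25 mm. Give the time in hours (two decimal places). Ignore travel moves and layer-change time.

Extrusion cross-section = 0.14 × 0.8 = 0.112 mm².
Toolpath length = 380 cm³ / 0.112 mm² = 380000 / 0.112 = 3392857.1 mm.
Print-move time: 3392857.1 / 40.2 → 84399.4 s.
That's 84399.4 s → 23.44 hours.

23.44 hours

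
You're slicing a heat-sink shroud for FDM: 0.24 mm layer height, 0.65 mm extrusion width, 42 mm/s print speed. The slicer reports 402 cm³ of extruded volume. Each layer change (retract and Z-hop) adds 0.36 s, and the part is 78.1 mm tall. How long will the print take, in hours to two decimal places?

17.08 hours

Extrusion cross-section = 0.24 × 0.65, so 0.156 mm².
Toolpath length = 402 cm³ / 0.156 mm² = 402000 / 0.156 = 2576923.1 mm.
Time extruding = 2576923.1 / 42 = 61355.3 s.
Layers = ⌈78.1/0.24⌉ = 326.
Z-hop total = 326 × 0.36 = 117.36 s.
Total = 61355.3 + 117.36 = 61472.66 s = 17.08 hours.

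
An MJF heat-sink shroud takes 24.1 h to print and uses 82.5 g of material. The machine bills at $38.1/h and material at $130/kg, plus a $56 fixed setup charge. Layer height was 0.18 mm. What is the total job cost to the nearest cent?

$984.94

Machine-time cost = 38.1 × 24.1, so $918.21.
Material cost = 130 × 82.5/1000, so $10.725.
Adding setup: 918.21 + 10.725 + 56 → 984.935 ≈ $984.94.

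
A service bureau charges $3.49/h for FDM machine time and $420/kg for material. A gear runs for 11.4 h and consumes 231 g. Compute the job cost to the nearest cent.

Machine-time cost = 3.49 × 11.4, so $39.786.
Material cost = 420 × 231/1000, so $97.02.
Job cost: 39.786 + 97.02 = 136.806 ≈ $136.81.

$136.81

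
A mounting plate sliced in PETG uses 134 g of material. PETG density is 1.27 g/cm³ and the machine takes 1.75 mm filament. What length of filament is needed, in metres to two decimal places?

43.87 m

Volume = 134 g / 1.27 g·cm⁻³ = 105.5118 cm³ = 105511.8 mm³.
Filament cross-section = π × (1.75/2)² = 2.4053 mm².
L = V/A = 105511.8/2.4053 = 43866.38 mm → 43.87 m.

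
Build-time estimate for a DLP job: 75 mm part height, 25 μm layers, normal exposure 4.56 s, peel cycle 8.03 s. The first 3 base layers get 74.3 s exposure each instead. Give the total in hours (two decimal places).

Number of layers: 75 / 0.025 → 3000 (rounded up).
Base layers = 3 × (74.3 + 8.03), so 246.99 s.
Remaining layers = 2997 × (4.56 + 8.03) = 37732.23 s.
Total = 246.99 + 37732.23 = 37979.22 s = 10.55 hours.

10.55 hours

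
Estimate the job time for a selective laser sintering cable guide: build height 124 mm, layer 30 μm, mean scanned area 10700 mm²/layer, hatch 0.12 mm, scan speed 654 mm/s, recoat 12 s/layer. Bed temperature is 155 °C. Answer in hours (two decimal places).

Layers = ⌈124/0.03⌉ = 4134.
Per-layer scan distance = 10700 / 0.12, so 89166.7 mm.
Per-layer scan time: 89166.7 / 654 → 136.3405 s.
Layer cycle = 136.3405 + 12 = 148.3405 s.
Total: 4134 × 148.3405 s = 613239.627 s → 170.34 hours.

170.34 hours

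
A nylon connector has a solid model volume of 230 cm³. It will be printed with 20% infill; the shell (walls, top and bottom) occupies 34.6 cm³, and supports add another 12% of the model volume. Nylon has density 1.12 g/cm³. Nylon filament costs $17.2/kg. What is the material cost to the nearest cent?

$1.95

Interior volume: 230 − 34.6 → 195.4 cm³.
Infill volume = 0.20 × 195.4 = 39.08 cm³.
Support = 0.12 × 230, so 27.6 cm³.
Total extruded = 34.6 + 39.08 + 27.6, so 101.28 cm³.
Mass: 101.28 × 1.12 → 113.4336 g.
Cost = 113.4336 g / 1000 × $17.2/kg = $1.95.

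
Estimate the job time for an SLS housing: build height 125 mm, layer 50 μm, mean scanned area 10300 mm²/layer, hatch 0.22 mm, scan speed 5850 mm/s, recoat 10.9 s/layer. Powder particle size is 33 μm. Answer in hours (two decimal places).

Layer count = ceil(125 / 0.05) = 2500.
Scan path per layer: 10300 / 0.22 → 46818.2 mm.
Laser time per layer = 46818.2 / 5850 = 8.0031 s.
Per-layer time = 8.0031 + 10.9 = 18.9031 s.
Build time = 2500 × 18.9031 = 47257.75 s = 13.13 hours.

13.13 hours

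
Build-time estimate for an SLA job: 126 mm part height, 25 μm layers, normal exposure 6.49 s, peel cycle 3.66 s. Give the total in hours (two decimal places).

Layer count = ceil(126 / 0.025) = 5040.
Cycle time: 6.49 + 3.66 → 10.15 s.
Build time: 5040 × 10.15 s = 51156 s, i.e. 14.21 hours.

14.21 hours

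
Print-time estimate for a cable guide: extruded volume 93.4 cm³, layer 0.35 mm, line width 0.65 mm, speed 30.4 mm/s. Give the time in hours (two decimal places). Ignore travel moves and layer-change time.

3.75 hours

Extrusion cross-section = 0.35 × 0.65 = 0.2275 mm².
Total extruded path = 93400/0.2275 = 410549.5 mm.
Print-move time = 410549.5 / 30.4 = 13504.9 s.
13504.9 s = 3.75 hours.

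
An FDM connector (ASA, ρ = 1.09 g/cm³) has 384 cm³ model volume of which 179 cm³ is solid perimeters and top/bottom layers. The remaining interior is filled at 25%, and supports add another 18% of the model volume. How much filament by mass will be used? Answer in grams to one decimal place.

Volume inside the shell = 384 − 179 = 205 cm³.
Deposited infill = 0.25 × 205, so 51.25 cm³.
Support: 0.18 × 384 → 69.12 cm³.
Total extruded: 179 + 51.25 + 69.12 → 299.37 cm³.
Mass: 299.37 × 1.09 → 326.3133 g.

326.3 g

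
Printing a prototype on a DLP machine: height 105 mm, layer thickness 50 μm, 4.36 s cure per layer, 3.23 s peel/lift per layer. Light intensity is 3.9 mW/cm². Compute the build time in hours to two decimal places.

Number of layers: 105 / 0.05 → 2100 (rounded up).
Each layer takes = 4.36 + 3.23, so 7.59 s.
Build time: 2100 × 7.59 s = 15939 s, i.e. 4.43 hours.

4.43 hours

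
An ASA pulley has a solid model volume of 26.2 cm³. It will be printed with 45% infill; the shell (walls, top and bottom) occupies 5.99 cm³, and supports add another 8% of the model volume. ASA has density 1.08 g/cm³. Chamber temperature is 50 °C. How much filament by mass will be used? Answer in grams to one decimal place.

18.6 g

Volume inside the shell = 26.2 − 5.99 = 20.21 cm³.
Infill volume: 0.45 × 20.21 → 9.0945 cm³.
Support: 0.08 × 26.2 → 2.096 cm³.
Total extruded: 5.99 + 9.0945 + 2.096 → 17.1805 cm³.
Mass: 17.1805 × 1.08 → 18.55494 g.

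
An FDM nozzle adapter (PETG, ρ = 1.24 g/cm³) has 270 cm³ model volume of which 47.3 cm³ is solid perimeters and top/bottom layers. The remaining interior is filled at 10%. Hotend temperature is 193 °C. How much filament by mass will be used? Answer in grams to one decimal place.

86.3 g

Volume inside the shell = 270 − 47.3 = 222.7 cm³.
Infill deposited = 0.10 × 222.7, so 22.27 cm³.
Total printed volume: 47.3 + 22.27 → 69.57 cm³.
Mass: 69.57 × 1.24 → 86.2668 g.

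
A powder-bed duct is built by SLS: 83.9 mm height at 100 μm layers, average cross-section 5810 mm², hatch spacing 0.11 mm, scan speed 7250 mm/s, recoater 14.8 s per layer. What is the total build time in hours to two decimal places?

5.15 hours

Number of layers: 83.9 / 0.1 → 839 (rounded up).
Hatch length per layer: 5810 / 0.11 → 52818.2 mm.
Laser time per layer = 52818.2 / 7250 = 7.2853 s.
Per-layer time = 7.2853 + 14.8 = 22.0853 s.
Build time = 839 × 22.0853 = 18529.5667 s = 5.15 hours.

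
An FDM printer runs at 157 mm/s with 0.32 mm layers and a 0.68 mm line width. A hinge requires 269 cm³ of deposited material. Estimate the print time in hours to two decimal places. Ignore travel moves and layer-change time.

2.19 hours

Extrusion cross-section = 0.32 × 0.68, so 0.2176 mm².
Path length: 269000 mm³ / 0.2176 mm² → 1236213.2 mm.
Extrusion time: 1236213.2 / 157 → 7874 s.
7874 s = 2.19 hours.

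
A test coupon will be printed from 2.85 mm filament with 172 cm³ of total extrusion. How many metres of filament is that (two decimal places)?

Cross-section of 2.85 mm filament: π·(2.85/2)² = 6.3794 mm².
L = 172000 mm³ / 6.3794 mm² = 26961.78 mm, i.e. 26.96 m.

26.96 m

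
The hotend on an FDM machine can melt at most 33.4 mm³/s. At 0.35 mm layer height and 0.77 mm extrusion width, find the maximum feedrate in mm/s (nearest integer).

Extrusion cross-section = 0.35 × 0.77 = 0.2695 mm².
Max speed = 33.4 / 0.2695 = 123.93 ≈ 124 mm/s.

124 mm/s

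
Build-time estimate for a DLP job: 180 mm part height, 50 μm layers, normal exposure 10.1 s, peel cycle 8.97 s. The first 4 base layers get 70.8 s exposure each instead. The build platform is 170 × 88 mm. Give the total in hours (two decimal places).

19.14 hours

Layers = ⌈180/0.05⌉ = 3600.
Base layers = 4 × (70.8 + 8.97), so 319.08 s.
Normal layers = 3596 × (10.1 + 8.97), so 68575.72 s.
Sum: 319.08 + 68575.72 = 68894.8 s → 19.14 hours.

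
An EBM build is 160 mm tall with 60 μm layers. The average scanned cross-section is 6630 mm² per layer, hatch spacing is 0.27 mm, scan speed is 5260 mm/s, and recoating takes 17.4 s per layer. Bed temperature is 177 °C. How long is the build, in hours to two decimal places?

16.35 hours

Layers = ⌈160/0.06⌉ = 2667.
Scan path per layer: 6630 / 0.27 → 24555.6 mm.
Scan time per layer: 24555.6 / 5260 → 4.6684 s.
Layer cycle: 4.6684 + 17.4 → 22.0684 s.
2667 layers × 22.0684 s/layer = 58856.4228 s, i.e. 16.35 hours.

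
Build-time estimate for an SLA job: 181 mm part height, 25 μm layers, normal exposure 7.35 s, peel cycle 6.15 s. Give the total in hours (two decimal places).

27.15 hours

Layers = ⌈181/0.025⌉ = 7240.
Each layer takes = 7.35 + 6.15 = 13.5 s.
Build time: 7240 × 13.5 s = 97740 s, i.e. 27.15 hours.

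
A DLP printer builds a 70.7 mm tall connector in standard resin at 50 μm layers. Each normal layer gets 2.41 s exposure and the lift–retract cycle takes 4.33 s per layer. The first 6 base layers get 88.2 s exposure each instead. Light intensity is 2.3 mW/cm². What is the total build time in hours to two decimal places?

Layer count = ceil(70.7 / 0.05) = 1414.
Bottom layers = 6 × (88.2 + 4.33), so 555.18 s.
Remaining layers: 1408 × (2.41 + 4.33) → 9489.92 s.
Total = 555.18 + 9489.92 = 10045.1 s = 2.79 hours.

2.79 hours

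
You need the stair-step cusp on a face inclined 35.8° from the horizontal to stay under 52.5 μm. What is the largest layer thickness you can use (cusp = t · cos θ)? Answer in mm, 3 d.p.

0.065 mm

cos(35.8°) = 0.8111; t_max = 0.0525/0.8111 = 0.065 mm.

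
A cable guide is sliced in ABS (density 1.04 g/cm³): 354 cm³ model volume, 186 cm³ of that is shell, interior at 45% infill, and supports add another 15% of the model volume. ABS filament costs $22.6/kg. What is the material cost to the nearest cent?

$7.40

Volume inside the shell = 354 − 186 = 168 cm³.
Infill deposited = 0.45 × 168, so 75.6 cm³.
Support = 0.15 × 354, so 53.1 cm³.
Total extruded = 186 + 75.6 + 53.1, so 314.7 cm³.
Mass = 314.7 × 1.04 = 327.288 g.
At $22.6/kg: 327.288/1000 × 22.6 = $7.40.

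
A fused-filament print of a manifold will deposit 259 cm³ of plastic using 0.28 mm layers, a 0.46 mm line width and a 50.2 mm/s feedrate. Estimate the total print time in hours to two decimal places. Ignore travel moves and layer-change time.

11.13 hours

Line area = 0.28 × 0.46, so 0.1288 mm².
Path length: 259000 mm³ / 0.1288 mm² → 2010869.6 mm.
Time extruding = 2010869.6 / 50.2, so 40057.2 s.
That's 40057.2 s → 11.13 hours.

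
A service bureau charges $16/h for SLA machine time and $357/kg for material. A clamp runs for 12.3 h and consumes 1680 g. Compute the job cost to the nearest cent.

Machine-time cost = 16 × 12.3, so $196.80.
Material cost = 357 × 1680/1000 = $599.76.
Total = 196.80 + 599.76 = $796.56.

$796.56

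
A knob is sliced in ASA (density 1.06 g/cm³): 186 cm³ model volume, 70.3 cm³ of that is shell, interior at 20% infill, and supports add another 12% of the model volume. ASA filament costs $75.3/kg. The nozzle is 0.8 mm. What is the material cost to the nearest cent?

Volume inside the shell = 186 − 70.3 = 115.7 cm³.
Deposited infill = 0.20 × 115.7 = 23.14 cm³.
Support: 0.12 × 186 → 22.32 cm³.
Deposited volume = 70.3 + 23.14 + 22.32 = 115.76 cm³.
Mass = 115.76 × 1.06, so 122.7056 g.
At $75.3/kg: 122.7056/1000 × 75.3 = $9.24.

$9.24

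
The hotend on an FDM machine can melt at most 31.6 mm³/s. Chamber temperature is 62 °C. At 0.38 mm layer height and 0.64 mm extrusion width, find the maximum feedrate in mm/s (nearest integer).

Extrusion cross-section = 0.38 × 0.64 = 0.2432 mm².
v_max = Q/A = 31.6/0.2432 = 129.93 mm/s → 130 mm/s.

130 mm/s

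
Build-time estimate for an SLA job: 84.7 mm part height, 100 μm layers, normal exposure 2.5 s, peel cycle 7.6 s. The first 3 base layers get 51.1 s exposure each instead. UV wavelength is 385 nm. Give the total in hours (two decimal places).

2.42 hours

Layer count = ceil(84.7 / 0.1) = 847.
Burn-in layers: 3 × (51.1 + 7.6) → 176.1 s.
Remaining layers = 844 × (2.5 + 7.6), so 8524.4 s.
Sum: 176.1 + 8524.4 = 8700.5 s → 2.42 hours.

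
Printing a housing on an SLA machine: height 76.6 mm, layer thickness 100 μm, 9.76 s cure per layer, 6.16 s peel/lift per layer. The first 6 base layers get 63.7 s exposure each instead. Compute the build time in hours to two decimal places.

3.48 hours

Layers = ⌈76.6/0.1⌉ = 766.
Bottom layers = 6 × (63.7 + 6.16), so 419.16 s.
Regular layers = 760 × (9.76 + 6.16), so 12099.2 s.
Sum: 419.16 + 12099.2 = 12518.36 s → 3.48 hours.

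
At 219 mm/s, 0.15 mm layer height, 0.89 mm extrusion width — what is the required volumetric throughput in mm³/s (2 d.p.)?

29.24

A = 0.15 × 0.89 = 0.1335 mm².
Volumetric flow = 219 × 0.1335 = 29.24 mm³/s.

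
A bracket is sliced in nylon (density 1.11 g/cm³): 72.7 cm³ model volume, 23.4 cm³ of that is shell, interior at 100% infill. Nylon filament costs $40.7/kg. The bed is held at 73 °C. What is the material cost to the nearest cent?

$3.28

Volume inside the shell = 72.7 − 23.4, so 49.3 cm³.
Infill volume = 1.00 × 49.3, so 49.3 cm³.
Total printed volume = 23.4 + 49.3 = 72.7 cm³.
Mass = 72.7 × 1.11 = 80.697 g.
Cost = 80.697 g / 1000 × $40.7/kg = $3.28.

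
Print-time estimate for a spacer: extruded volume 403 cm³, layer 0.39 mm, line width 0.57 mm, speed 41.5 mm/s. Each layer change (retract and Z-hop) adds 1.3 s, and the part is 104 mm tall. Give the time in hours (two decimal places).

12.23 hours

Line area: 0.39 × 0.57 → 0.2223 mm².
Total extruded path = 403000/0.2223 = 1812865.5 mm.
Time extruding: 1812865.5 / 41.5 → 43683.5 s.
Number of layers: 104 / 0.39 → 267 (rounded up).
Z-hop total = 267 × 1.3 = 347.1 s.
Altogether 43683.5 + 347.1 = 44030.6 s, i.e. 12.23 hours.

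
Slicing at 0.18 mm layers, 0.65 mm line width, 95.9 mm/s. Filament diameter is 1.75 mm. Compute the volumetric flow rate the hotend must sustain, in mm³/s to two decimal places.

11.22

Bead cross-section = 0.18 × 0.65, so 0.117 mm².
Q = v·A = 95.9 × 0.117 = 11.22 mm³/s.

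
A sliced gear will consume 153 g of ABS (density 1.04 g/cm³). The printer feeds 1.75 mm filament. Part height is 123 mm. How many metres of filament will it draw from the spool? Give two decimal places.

Volume = 153 g / 1.04 g·cm⁻³ = 147.1154 cm³ = 147115.4 mm³.
A = π r² = π × 0.875² = 2.4053 mm².
Length = 147115.4 / 2.4053 = 61163.02 mm = 61.16 m.

61.16 m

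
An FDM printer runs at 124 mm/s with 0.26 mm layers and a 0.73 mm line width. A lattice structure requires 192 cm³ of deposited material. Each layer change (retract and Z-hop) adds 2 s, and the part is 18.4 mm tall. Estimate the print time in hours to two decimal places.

Line area = 0.26 × 0.73, so 0.1898 mm².
Toolpath length = 192 cm³ / 0.1898 mm² = 192000 / 0.1898 = 1011591.1 mm.
Print-move time = 1011591.1 / 124 = 8158 s.
Layer count = ceil(18.4 / 0.26) = 71.
Non-print overhead = 71 × 2, so 142 s.
Total = 8158 + 142 = 8300 s = 2.31 hours.

2.31 hours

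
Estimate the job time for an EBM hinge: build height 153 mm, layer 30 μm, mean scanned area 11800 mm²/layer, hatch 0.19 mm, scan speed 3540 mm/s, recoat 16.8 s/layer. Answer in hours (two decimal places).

Layer count = ceil(153 / 0.03) = 5100.
Scan path per layer = 11800 / 0.19, so 62105.3 mm.
Per-layer scan time = 62105.3 / 3540 = 17.5439 s.
Time per layer = 17.5439 + 16.8 = 34.3439 s.
Total: 5100 × 34.3439 s = 175153.89 s → 48.65 hours.

48.65 hours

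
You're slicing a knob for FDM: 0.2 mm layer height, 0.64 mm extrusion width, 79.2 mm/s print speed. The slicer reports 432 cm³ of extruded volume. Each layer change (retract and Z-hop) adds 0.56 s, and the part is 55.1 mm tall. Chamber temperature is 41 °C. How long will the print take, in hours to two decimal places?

Line area = 0.2 × 0.64, so 0.128 mm².
Toolpath length = 432 cm³ / 0.128 mm² = 432000 / 0.128 = 3375000 mm.
Extrusion time = 3375000 / 79.2 = 42613.6 s.
Layers = ⌈55.1/0.2⌉ = 276.
Z-hop total: 276 × 0.56 → 154.56 s.
Total = 42613.6 + 154.56 = 42768.16 s = 11.88 hours.

11.88 hours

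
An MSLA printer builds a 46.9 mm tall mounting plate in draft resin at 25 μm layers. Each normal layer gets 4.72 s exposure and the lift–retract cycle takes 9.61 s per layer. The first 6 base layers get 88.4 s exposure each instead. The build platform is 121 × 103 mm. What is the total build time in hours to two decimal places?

Number of layers: 46.9 / 0.025 → 1876 (rounded up).
Bottom layers = 6 × (88.4 + 9.61), so 588.06 s.
Remaining layers = 1870 × (4.72 + 9.61) = 26797.1 s.
Total = 588.06 + 26797.1 = 27385.16 s = 7.61 hours.

7.61 hours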